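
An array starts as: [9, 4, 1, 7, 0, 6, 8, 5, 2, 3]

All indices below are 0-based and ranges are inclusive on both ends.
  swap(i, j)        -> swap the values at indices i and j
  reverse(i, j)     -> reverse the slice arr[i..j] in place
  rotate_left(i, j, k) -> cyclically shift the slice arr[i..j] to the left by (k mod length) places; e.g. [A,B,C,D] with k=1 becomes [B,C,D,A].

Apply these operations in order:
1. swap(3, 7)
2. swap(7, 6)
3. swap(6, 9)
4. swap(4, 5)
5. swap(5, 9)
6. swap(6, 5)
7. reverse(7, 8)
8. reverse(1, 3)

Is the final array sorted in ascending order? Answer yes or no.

After 1 (swap(3, 7)): [9, 4, 1, 5, 0, 6, 8, 7, 2, 3]
After 2 (swap(7, 6)): [9, 4, 1, 5, 0, 6, 7, 8, 2, 3]
After 3 (swap(6, 9)): [9, 4, 1, 5, 0, 6, 3, 8, 2, 7]
After 4 (swap(4, 5)): [9, 4, 1, 5, 6, 0, 3, 8, 2, 7]
After 5 (swap(5, 9)): [9, 4, 1, 5, 6, 7, 3, 8, 2, 0]
After 6 (swap(6, 5)): [9, 4, 1, 5, 6, 3, 7, 8, 2, 0]
After 7 (reverse(7, 8)): [9, 4, 1, 5, 6, 3, 7, 2, 8, 0]
After 8 (reverse(1, 3)): [9, 5, 1, 4, 6, 3, 7, 2, 8, 0]

Answer: no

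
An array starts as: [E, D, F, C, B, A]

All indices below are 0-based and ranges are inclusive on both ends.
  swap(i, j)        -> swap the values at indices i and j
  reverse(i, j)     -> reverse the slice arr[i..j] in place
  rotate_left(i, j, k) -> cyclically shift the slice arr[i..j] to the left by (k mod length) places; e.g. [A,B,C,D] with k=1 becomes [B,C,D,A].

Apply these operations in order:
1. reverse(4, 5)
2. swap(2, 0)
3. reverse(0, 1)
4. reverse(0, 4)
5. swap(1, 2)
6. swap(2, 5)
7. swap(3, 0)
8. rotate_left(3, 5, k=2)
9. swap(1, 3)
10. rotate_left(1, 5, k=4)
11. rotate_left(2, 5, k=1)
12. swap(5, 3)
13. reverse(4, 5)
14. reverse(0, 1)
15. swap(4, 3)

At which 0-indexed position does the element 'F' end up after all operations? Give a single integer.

Answer: 1

Derivation:
After 1 (reverse(4, 5)): [E, D, F, C, A, B]
After 2 (swap(2, 0)): [F, D, E, C, A, B]
After 3 (reverse(0, 1)): [D, F, E, C, A, B]
After 4 (reverse(0, 4)): [A, C, E, F, D, B]
After 5 (swap(1, 2)): [A, E, C, F, D, B]
After 6 (swap(2, 5)): [A, E, B, F, D, C]
After 7 (swap(3, 0)): [F, E, B, A, D, C]
After 8 (rotate_left(3, 5, k=2)): [F, E, B, C, A, D]
After 9 (swap(1, 3)): [F, C, B, E, A, D]
After 10 (rotate_left(1, 5, k=4)): [F, D, C, B, E, A]
After 11 (rotate_left(2, 5, k=1)): [F, D, B, E, A, C]
After 12 (swap(5, 3)): [F, D, B, C, A, E]
After 13 (reverse(4, 5)): [F, D, B, C, E, A]
After 14 (reverse(0, 1)): [D, F, B, C, E, A]
After 15 (swap(4, 3)): [D, F, B, E, C, A]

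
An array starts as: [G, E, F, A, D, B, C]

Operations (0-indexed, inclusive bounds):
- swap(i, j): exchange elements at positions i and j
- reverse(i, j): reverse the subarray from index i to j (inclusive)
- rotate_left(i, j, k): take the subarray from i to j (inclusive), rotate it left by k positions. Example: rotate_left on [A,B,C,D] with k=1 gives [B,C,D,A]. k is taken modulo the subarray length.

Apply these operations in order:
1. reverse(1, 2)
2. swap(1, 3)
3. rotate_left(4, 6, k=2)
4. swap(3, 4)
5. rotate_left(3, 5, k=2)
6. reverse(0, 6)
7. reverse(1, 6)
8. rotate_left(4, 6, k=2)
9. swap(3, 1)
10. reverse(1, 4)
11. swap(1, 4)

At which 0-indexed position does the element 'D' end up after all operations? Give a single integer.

Answer: 5

Derivation:
After 1 (reverse(1, 2)): [G, F, E, A, D, B, C]
After 2 (swap(1, 3)): [G, A, E, F, D, B, C]
After 3 (rotate_left(4, 6, k=2)): [G, A, E, F, C, D, B]
After 4 (swap(3, 4)): [G, A, E, C, F, D, B]
After 5 (rotate_left(3, 5, k=2)): [G, A, E, D, C, F, B]
After 6 (reverse(0, 6)): [B, F, C, D, E, A, G]
After 7 (reverse(1, 6)): [B, G, A, E, D, C, F]
After 8 (rotate_left(4, 6, k=2)): [B, G, A, E, F, D, C]
After 9 (swap(3, 1)): [B, E, A, G, F, D, C]
After 10 (reverse(1, 4)): [B, F, G, A, E, D, C]
After 11 (swap(1, 4)): [B, E, G, A, F, D, C]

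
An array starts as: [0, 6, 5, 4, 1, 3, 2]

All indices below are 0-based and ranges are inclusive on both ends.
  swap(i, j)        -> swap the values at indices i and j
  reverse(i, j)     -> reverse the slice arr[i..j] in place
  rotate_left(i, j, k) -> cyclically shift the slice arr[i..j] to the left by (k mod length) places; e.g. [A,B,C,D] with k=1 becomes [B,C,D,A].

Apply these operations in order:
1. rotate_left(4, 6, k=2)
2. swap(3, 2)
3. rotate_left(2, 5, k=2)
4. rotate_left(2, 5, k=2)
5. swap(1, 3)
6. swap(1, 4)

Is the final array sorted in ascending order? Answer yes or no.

After 1 (rotate_left(4, 6, k=2)): [0, 6, 5, 4, 2, 1, 3]
After 2 (swap(3, 2)): [0, 6, 4, 5, 2, 1, 3]
After 3 (rotate_left(2, 5, k=2)): [0, 6, 2, 1, 4, 5, 3]
After 4 (rotate_left(2, 5, k=2)): [0, 6, 4, 5, 2, 1, 3]
After 5 (swap(1, 3)): [0, 5, 4, 6, 2, 1, 3]
After 6 (swap(1, 4)): [0, 2, 4, 6, 5, 1, 3]

Answer: no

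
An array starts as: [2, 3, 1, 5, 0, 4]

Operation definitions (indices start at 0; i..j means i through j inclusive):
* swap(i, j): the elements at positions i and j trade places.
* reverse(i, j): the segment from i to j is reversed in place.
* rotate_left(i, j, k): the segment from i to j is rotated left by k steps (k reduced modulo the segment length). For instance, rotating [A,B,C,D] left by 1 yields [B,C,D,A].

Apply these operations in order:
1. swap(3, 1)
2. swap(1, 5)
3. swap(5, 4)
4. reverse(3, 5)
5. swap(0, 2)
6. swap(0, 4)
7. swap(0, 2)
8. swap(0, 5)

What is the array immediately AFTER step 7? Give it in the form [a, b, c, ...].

Answer: [2, 4, 5, 0, 1, 3]

Derivation:
After 1 (swap(3, 1)): [2, 5, 1, 3, 0, 4]
After 2 (swap(1, 5)): [2, 4, 1, 3, 0, 5]
After 3 (swap(5, 4)): [2, 4, 1, 3, 5, 0]
After 4 (reverse(3, 5)): [2, 4, 1, 0, 5, 3]
After 5 (swap(0, 2)): [1, 4, 2, 0, 5, 3]
After 6 (swap(0, 4)): [5, 4, 2, 0, 1, 3]
After 7 (swap(0, 2)): [2, 4, 5, 0, 1, 3]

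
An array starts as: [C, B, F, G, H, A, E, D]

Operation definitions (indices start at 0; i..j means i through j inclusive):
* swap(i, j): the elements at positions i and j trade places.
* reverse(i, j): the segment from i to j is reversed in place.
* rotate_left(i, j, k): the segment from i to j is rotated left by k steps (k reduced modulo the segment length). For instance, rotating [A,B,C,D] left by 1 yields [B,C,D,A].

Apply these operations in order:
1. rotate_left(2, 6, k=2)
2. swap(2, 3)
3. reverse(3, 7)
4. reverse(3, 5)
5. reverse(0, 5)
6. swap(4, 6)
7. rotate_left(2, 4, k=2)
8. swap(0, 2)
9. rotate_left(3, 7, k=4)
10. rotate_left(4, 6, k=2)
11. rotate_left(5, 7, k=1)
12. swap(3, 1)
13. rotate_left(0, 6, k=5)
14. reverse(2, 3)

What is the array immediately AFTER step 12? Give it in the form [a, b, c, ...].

After 1 (rotate_left(2, 6, k=2)): [C, B, H, A, E, F, G, D]
After 2 (swap(2, 3)): [C, B, A, H, E, F, G, D]
After 3 (reverse(3, 7)): [C, B, A, D, G, F, E, H]
After 4 (reverse(3, 5)): [C, B, A, F, G, D, E, H]
After 5 (reverse(0, 5)): [D, G, F, A, B, C, E, H]
After 6 (swap(4, 6)): [D, G, F, A, E, C, B, H]
After 7 (rotate_left(2, 4, k=2)): [D, G, E, F, A, C, B, H]
After 8 (swap(0, 2)): [E, G, D, F, A, C, B, H]
After 9 (rotate_left(3, 7, k=4)): [E, G, D, H, F, A, C, B]
After 10 (rotate_left(4, 6, k=2)): [E, G, D, H, C, F, A, B]
After 11 (rotate_left(5, 7, k=1)): [E, G, D, H, C, A, B, F]
After 12 (swap(3, 1)): [E, H, D, G, C, A, B, F]

Answer: [E, H, D, G, C, A, B, F]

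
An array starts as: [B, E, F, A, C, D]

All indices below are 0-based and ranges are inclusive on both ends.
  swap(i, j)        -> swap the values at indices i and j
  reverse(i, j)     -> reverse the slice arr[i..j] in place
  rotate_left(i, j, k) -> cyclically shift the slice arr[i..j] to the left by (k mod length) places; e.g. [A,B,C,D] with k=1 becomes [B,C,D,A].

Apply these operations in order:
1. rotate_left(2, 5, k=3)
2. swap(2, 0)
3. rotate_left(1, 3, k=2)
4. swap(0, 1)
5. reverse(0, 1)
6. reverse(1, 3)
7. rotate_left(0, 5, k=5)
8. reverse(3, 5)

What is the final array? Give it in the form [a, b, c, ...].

Answer: [C, D, B, A, F, E]

Derivation:
After 1 (rotate_left(2, 5, k=3)): [B, E, D, F, A, C]
After 2 (swap(2, 0)): [D, E, B, F, A, C]
After 3 (rotate_left(1, 3, k=2)): [D, F, E, B, A, C]
After 4 (swap(0, 1)): [F, D, E, B, A, C]
After 5 (reverse(0, 1)): [D, F, E, B, A, C]
After 6 (reverse(1, 3)): [D, B, E, F, A, C]
After 7 (rotate_left(0, 5, k=5)): [C, D, B, E, F, A]
After 8 (reverse(3, 5)): [C, D, B, A, F, E]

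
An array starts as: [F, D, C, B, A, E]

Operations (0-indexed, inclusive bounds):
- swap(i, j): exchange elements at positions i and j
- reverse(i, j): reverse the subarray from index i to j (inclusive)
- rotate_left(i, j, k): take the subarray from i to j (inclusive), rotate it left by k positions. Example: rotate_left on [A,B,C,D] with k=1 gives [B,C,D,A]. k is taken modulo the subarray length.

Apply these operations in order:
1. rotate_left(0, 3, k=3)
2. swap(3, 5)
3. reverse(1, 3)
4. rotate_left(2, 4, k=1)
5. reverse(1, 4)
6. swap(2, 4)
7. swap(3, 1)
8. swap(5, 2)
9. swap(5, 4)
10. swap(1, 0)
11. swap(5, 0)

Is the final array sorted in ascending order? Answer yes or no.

Answer: yes

Derivation:
After 1 (rotate_left(0, 3, k=3)): [B, F, D, C, A, E]
After 2 (swap(3, 5)): [B, F, D, E, A, C]
After 3 (reverse(1, 3)): [B, E, D, F, A, C]
After 4 (rotate_left(2, 4, k=1)): [B, E, F, A, D, C]
After 5 (reverse(1, 4)): [B, D, A, F, E, C]
After 6 (swap(2, 4)): [B, D, E, F, A, C]
After 7 (swap(3, 1)): [B, F, E, D, A, C]
After 8 (swap(5, 2)): [B, F, C, D, A, E]
After 9 (swap(5, 4)): [B, F, C, D, E, A]
After 10 (swap(1, 0)): [F, B, C, D, E, A]
After 11 (swap(5, 0)): [A, B, C, D, E, F]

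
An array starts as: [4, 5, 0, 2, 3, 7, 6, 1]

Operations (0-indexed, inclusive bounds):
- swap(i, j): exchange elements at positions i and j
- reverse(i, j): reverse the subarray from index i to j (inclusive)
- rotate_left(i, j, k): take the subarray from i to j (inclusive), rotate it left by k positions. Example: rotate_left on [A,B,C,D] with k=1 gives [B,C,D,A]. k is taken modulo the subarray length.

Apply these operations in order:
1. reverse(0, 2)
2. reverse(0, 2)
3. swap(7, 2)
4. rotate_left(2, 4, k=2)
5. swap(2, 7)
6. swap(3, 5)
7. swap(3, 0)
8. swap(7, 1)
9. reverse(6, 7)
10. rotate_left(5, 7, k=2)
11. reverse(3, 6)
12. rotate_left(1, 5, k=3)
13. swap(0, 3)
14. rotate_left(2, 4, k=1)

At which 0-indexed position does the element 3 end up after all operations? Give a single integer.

After 1 (reverse(0, 2)): [0, 5, 4, 2, 3, 7, 6, 1]
After 2 (reverse(0, 2)): [4, 5, 0, 2, 3, 7, 6, 1]
After 3 (swap(7, 2)): [4, 5, 1, 2, 3, 7, 6, 0]
After 4 (rotate_left(2, 4, k=2)): [4, 5, 3, 1, 2, 7, 6, 0]
After 5 (swap(2, 7)): [4, 5, 0, 1, 2, 7, 6, 3]
After 6 (swap(3, 5)): [4, 5, 0, 7, 2, 1, 6, 3]
After 7 (swap(3, 0)): [7, 5, 0, 4, 2, 1, 6, 3]
After 8 (swap(7, 1)): [7, 3, 0, 4, 2, 1, 6, 5]
After 9 (reverse(6, 7)): [7, 3, 0, 4, 2, 1, 5, 6]
After 10 (rotate_left(5, 7, k=2)): [7, 3, 0, 4, 2, 6, 1, 5]
After 11 (reverse(3, 6)): [7, 3, 0, 1, 6, 2, 4, 5]
After 12 (rotate_left(1, 5, k=3)): [7, 6, 2, 3, 0, 1, 4, 5]
After 13 (swap(0, 3)): [3, 6, 2, 7, 0, 1, 4, 5]
After 14 (rotate_left(2, 4, k=1)): [3, 6, 7, 0, 2, 1, 4, 5]

Answer: 0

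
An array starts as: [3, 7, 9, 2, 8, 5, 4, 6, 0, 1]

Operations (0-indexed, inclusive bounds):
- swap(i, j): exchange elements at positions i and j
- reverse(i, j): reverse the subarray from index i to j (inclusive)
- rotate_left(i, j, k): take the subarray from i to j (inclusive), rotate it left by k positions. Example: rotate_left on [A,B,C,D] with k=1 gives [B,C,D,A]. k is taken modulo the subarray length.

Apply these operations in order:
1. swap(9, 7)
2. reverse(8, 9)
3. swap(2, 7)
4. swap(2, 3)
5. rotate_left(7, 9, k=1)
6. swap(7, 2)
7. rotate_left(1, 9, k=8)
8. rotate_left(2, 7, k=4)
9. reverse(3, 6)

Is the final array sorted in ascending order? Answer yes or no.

After 1 (swap(9, 7)): [3, 7, 9, 2, 8, 5, 4, 1, 0, 6]
After 2 (reverse(8, 9)): [3, 7, 9, 2, 8, 5, 4, 1, 6, 0]
After 3 (swap(2, 7)): [3, 7, 1, 2, 8, 5, 4, 9, 6, 0]
After 4 (swap(2, 3)): [3, 7, 2, 1, 8, 5, 4, 9, 6, 0]
After 5 (rotate_left(7, 9, k=1)): [3, 7, 2, 1, 8, 5, 4, 6, 0, 9]
After 6 (swap(7, 2)): [3, 7, 6, 1, 8, 5, 4, 2, 0, 9]
After 7 (rotate_left(1, 9, k=8)): [3, 9, 7, 6, 1, 8, 5, 4, 2, 0]
After 8 (rotate_left(2, 7, k=4)): [3, 9, 5, 4, 7, 6, 1, 8, 2, 0]
After 9 (reverse(3, 6)): [3, 9, 5, 1, 6, 7, 4, 8, 2, 0]

Answer: no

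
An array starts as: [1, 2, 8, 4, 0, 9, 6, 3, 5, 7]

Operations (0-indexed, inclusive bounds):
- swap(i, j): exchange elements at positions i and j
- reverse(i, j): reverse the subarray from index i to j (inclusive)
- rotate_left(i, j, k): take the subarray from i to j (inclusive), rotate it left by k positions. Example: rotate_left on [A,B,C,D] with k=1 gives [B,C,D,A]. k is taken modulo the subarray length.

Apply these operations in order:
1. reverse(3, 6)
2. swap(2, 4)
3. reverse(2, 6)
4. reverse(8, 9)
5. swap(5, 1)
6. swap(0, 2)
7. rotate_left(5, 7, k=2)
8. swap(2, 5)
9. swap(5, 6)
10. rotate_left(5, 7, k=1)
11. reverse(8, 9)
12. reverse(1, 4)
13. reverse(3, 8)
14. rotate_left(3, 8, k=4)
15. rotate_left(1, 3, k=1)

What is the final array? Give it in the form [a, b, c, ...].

After 1 (reverse(3, 6)): [1, 2, 8, 6, 9, 0, 4, 3, 5, 7]
After 2 (swap(2, 4)): [1, 2, 9, 6, 8, 0, 4, 3, 5, 7]
After 3 (reverse(2, 6)): [1, 2, 4, 0, 8, 6, 9, 3, 5, 7]
After 4 (reverse(8, 9)): [1, 2, 4, 0, 8, 6, 9, 3, 7, 5]
After 5 (swap(5, 1)): [1, 6, 4, 0, 8, 2, 9, 3, 7, 5]
After 6 (swap(0, 2)): [4, 6, 1, 0, 8, 2, 9, 3, 7, 5]
After 7 (rotate_left(5, 7, k=2)): [4, 6, 1, 0, 8, 3, 2, 9, 7, 5]
After 8 (swap(2, 5)): [4, 6, 3, 0, 8, 1, 2, 9, 7, 5]
After 9 (swap(5, 6)): [4, 6, 3, 0, 8, 2, 1, 9, 7, 5]
After 10 (rotate_left(5, 7, k=1)): [4, 6, 3, 0, 8, 1, 9, 2, 7, 5]
After 11 (reverse(8, 9)): [4, 6, 3, 0, 8, 1, 9, 2, 5, 7]
After 12 (reverse(1, 4)): [4, 8, 0, 3, 6, 1, 9, 2, 5, 7]
After 13 (reverse(3, 8)): [4, 8, 0, 5, 2, 9, 1, 6, 3, 7]
After 14 (rotate_left(3, 8, k=4)): [4, 8, 0, 6, 3, 5, 2, 9, 1, 7]
After 15 (rotate_left(1, 3, k=1)): [4, 0, 6, 8, 3, 5, 2, 9, 1, 7]

Answer: [4, 0, 6, 8, 3, 5, 2, 9, 1, 7]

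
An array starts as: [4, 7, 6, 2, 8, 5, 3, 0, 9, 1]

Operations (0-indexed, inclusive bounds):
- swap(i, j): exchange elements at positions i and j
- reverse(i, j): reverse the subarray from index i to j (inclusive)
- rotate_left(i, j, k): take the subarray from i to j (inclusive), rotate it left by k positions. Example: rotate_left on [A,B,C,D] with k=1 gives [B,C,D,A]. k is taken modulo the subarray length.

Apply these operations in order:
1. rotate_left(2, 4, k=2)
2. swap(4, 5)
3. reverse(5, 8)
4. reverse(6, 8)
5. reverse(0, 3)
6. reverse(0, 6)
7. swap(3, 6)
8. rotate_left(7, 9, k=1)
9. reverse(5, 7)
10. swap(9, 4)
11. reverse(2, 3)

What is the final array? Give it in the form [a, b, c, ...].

After 1 (rotate_left(2, 4, k=2)): [4, 7, 8, 6, 2, 5, 3, 0, 9, 1]
After 2 (swap(4, 5)): [4, 7, 8, 6, 5, 2, 3, 0, 9, 1]
After 3 (reverse(5, 8)): [4, 7, 8, 6, 5, 9, 0, 3, 2, 1]
After 4 (reverse(6, 8)): [4, 7, 8, 6, 5, 9, 2, 3, 0, 1]
After 5 (reverse(0, 3)): [6, 8, 7, 4, 5, 9, 2, 3, 0, 1]
After 6 (reverse(0, 6)): [2, 9, 5, 4, 7, 8, 6, 3, 0, 1]
After 7 (swap(3, 6)): [2, 9, 5, 6, 7, 8, 4, 3, 0, 1]
After 8 (rotate_left(7, 9, k=1)): [2, 9, 5, 6, 7, 8, 4, 0, 1, 3]
After 9 (reverse(5, 7)): [2, 9, 5, 6, 7, 0, 4, 8, 1, 3]
After 10 (swap(9, 4)): [2, 9, 5, 6, 3, 0, 4, 8, 1, 7]
After 11 (reverse(2, 3)): [2, 9, 6, 5, 3, 0, 4, 8, 1, 7]

Answer: [2, 9, 6, 5, 3, 0, 4, 8, 1, 7]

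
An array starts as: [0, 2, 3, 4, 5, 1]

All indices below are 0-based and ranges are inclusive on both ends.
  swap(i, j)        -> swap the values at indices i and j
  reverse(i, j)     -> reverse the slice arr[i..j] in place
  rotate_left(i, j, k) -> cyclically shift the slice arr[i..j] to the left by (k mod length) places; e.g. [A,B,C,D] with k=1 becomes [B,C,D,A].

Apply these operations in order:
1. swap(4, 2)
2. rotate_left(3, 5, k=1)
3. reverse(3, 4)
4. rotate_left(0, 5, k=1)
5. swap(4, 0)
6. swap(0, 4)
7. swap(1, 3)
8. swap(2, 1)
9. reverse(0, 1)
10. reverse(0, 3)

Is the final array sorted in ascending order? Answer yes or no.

After 1 (swap(4, 2)): [0, 2, 5, 4, 3, 1]
After 2 (rotate_left(3, 5, k=1)): [0, 2, 5, 3, 1, 4]
After 3 (reverse(3, 4)): [0, 2, 5, 1, 3, 4]
After 4 (rotate_left(0, 5, k=1)): [2, 5, 1, 3, 4, 0]
After 5 (swap(4, 0)): [4, 5, 1, 3, 2, 0]
After 6 (swap(0, 4)): [2, 5, 1, 3, 4, 0]
After 7 (swap(1, 3)): [2, 3, 1, 5, 4, 0]
After 8 (swap(2, 1)): [2, 1, 3, 5, 4, 0]
After 9 (reverse(0, 1)): [1, 2, 3, 5, 4, 0]
After 10 (reverse(0, 3)): [5, 3, 2, 1, 4, 0]

Answer: no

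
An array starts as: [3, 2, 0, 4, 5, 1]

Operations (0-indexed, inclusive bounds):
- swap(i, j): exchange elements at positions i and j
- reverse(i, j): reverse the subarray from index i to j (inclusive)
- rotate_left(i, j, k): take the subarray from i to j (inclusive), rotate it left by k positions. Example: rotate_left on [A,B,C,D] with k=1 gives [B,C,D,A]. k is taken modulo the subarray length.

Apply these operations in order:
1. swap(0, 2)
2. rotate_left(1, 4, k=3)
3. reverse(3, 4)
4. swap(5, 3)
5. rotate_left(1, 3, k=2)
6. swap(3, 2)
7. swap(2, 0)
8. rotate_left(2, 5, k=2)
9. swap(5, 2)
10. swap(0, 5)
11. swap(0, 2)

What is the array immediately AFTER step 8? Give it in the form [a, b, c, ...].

Answer: [2, 1, 3, 4, 0, 5]

Derivation:
After 1 (swap(0, 2)): [0, 2, 3, 4, 5, 1]
After 2 (rotate_left(1, 4, k=3)): [0, 5, 2, 3, 4, 1]
After 3 (reverse(3, 4)): [0, 5, 2, 4, 3, 1]
After 4 (swap(5, 3)): [0, 5, 2, 1, 3, 4]
After 5 (rotate_left(1, 3, k=2)): [0, 1, 5, 2, 3, 4]
After 6 (swap(3, 2)): [0, 1, 2, 5, 3, 4]
After 7 (swap(2, 0)): [2, 1, 0, 5, 3, 4]
After 8 (rotate_left(2, 5, k=2)): [2, 1, 3, 4, 0, 5]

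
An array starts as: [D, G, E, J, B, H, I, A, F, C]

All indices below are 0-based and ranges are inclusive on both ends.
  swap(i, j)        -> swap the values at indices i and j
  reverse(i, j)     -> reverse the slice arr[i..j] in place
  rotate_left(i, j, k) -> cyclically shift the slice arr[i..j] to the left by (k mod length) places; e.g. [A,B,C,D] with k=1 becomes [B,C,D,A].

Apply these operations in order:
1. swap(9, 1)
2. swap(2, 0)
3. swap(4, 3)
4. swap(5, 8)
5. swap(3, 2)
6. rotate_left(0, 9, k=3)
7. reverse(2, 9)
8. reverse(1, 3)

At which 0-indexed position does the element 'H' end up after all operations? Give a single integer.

Answer: 6

Derivation:
After 1 (swap(9, 1)): [D, C, E, J, B, H, I, A, F, G]
After 2 (swap(2, 0)): [E, C, D, J, B, H, I, A, F, G]
After 3 (swap(4, 3)): [E, C, D, B, J, H, I, A, F, G]
After 4 (swap(5, 8)): [E, C, D, B, J, F, I, A, H, G]
After 5 (swap(3, 2)): [E, C, B, D, J, F, I, A, H, G]
After 6 (rotate_left(0, 9, k=3)): [D, J, F, I, A, H, G, E, C, B]
After 7 (reverse(2, 9)): [D, J, B, C, E, G, H, A, I, F]
After 8 (reverse(1, 3)): [D, C, B, J, E, G, H, A, I, F]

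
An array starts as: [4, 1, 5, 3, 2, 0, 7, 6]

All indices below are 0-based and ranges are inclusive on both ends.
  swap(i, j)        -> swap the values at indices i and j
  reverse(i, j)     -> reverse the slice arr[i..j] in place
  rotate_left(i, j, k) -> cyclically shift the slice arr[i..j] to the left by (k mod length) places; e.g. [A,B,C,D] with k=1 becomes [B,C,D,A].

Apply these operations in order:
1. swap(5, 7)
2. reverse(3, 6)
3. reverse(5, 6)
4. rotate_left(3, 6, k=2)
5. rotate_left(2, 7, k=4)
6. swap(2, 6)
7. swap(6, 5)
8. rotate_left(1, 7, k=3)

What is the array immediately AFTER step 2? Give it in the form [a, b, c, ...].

After 1 (swap(5, 7)): [4, 1, 5, 3, 2, 6, 7, 0]
After 2 (reverse(3, 6)): [4, 1, 5, 7, 6, 2, 3, 0]

Answer: [4, 1, 5, 7, 6, 2, 3, 0]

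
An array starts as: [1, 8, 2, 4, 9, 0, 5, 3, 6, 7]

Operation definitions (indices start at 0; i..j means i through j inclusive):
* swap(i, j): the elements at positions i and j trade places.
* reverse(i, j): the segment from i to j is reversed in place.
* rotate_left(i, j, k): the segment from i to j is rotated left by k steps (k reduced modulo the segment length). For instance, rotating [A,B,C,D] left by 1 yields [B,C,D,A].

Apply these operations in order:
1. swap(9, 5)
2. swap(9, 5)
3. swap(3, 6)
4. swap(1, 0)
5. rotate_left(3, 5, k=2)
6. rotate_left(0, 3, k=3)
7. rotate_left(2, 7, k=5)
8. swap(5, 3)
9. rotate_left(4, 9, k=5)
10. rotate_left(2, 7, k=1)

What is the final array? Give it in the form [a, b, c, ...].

After 1 (swap(9, 5)): [1, 8, 2, 4, 9, 7, 5, 3, 6, 0]
After 2 (swap(9, 5)): [1, 8, 2, 4, 9, 0, 5, 3, 6, 7]
After 3 (swap(3, 6)): [1, 8, 2, 5, 9, 0, 4, 3, 6, 7]
After 4 (swap(1, 0)): [8, 1, 2, 5, 9, 0, 4, 3, 6, 7]
After 5 (rotate_left(3, 5, k=2)): [8, 1, 2, 0, 5, 9, 4, 3, 6, 7]
After 6 (rotate_left(0, 3, k=3)): [0, 8, 1, 2, 5, 9, 4, 3, 6, 7]
After 7 (rotate_left(2, 7, k=5)): [0, 8, 3, 1, 2, 5, 9, 4, 6, 7]
After 8 (swap(5, 3)): [0, 8, 3, 5, 2, 1, 9, 4, 6, 7]
After 9 (rotate_left(4, 9, k=5)): [0, 8, 3, 5, 7, 2, 1, 9, 4, 6]
After 10 (rotate_left(2, 7, k=1)): [0, 8, 5, 7, 2, 1, 9, 3, 4, 6]

Answer: [0, 8, 5, 7, 2, 1, 9, 3, 4, 6]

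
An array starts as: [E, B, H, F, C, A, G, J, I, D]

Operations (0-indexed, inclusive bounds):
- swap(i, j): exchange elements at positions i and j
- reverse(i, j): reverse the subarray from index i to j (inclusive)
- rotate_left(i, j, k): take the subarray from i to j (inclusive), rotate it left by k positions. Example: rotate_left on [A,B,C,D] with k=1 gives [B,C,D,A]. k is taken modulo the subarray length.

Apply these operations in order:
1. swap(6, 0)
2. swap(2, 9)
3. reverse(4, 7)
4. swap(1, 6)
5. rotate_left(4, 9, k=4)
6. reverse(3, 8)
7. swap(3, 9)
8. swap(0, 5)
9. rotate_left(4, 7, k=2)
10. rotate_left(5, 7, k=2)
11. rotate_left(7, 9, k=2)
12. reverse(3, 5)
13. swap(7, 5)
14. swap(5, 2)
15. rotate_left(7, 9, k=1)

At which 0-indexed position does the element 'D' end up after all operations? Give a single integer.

After 1 (swap(6, 0)): [G, B, H, F, C, A, E, J, I, D]
After 2 (swap(2, 9)): [G, B, D, F, C, A, E, J, I, H]
After 3 (reverse(4, 7)): [G, B, D, F, J, E, A, C, I, H]
After 4 (swap(1, 6)): [G, A, D, F, J, E, B, C, I, H]
After 5 (rotate_left(4, 9, k=4)): [G, A, D, F, I, H, J, E, B, C]
After 6 (reverse(3, 8)): [G, A, D, B, E, J, H, I, F, C]
After 7 (swap(3, 9)): [G, A, D, C, E, J, H, I, F, B]
After 8 (swap(0, 5)): [J, A, D, C, E, G, H, I, F, B]
After 9 (rotate_left(4, 7, k=2)): [J, A, D, C, H, I, E, G, F, B]
After 10 (rotate_left(5, 7, k=2)): [J, A, D, C, H, G, I, E, F, B]
After 11 (rotate_left(7, 9, k=2)): [J, A, D, C, H, G, I, B, E, F]
After 12 (reverse(3, 5)): [J, A, D, G, H, C, I, B, E, F]
After 13 (swap(7, 5)): [J, A, D, G, H, B, I, C, E, F]
After 14 (swap(5, 2)): [J, A, B, G, H, D, I, C, E, F]
After 15 (rotate_left(7, 9, k=1)): [J, A, B, G, H, D, I, E, F, C]

Answer: 5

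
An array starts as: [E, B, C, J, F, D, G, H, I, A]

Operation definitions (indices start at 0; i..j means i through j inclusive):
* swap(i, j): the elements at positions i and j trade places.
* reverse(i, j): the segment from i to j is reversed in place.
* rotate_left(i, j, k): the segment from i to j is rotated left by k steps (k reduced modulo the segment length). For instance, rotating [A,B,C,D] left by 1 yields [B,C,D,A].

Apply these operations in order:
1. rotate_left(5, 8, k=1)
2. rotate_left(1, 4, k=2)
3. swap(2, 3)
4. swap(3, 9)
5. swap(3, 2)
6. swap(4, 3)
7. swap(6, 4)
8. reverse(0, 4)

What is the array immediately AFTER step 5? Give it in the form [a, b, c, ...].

After 1 (rotate_left(5, 8, k=1)): [E, B, C, J, F, G, H, I, D, A]
After 2 (rotate_left(1, 4, k=2)): [E, J, F, B, C, G, H, I, D, A]
After 3 (swap(2, 3)): [E, J, B, F, C, G, H, I, D, A]
After 4 (swap(3, 9)): [E, J, B, A, C, G, H, I, D, F]
After 5 (swap(3, 2)): [E, J, A, B, C, G, H, I, D, F]

Answer: [E, J, A, B, C, G, H, I, D, F]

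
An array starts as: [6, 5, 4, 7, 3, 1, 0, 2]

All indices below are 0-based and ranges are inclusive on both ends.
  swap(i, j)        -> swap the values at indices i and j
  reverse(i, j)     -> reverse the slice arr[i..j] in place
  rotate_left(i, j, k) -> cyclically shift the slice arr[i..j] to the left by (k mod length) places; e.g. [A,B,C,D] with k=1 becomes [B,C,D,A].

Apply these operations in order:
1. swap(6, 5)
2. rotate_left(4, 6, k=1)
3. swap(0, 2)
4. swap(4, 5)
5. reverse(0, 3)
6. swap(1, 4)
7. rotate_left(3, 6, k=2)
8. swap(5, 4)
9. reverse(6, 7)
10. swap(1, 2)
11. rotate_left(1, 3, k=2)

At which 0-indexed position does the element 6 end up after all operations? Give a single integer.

Answer: 7

Derivation:
After 1 (swap(6, 5)): [6, 5, 4, 7, 3, 0, 1, 2]
After 2 (rotate_left(4, 6, k=1)): [6, 5, 4, 7, 0, 1, 3, 2]
After 3 (swap(0, 2)): [4, 5, 6, 7, 0, 1, 3, 2]
After 4 (swap(4, 5)): [4, 5, 6, 7, 1, 0, 3, 2]
After 5 (reverse(0, 3)): [7, 6, 5, 4, 1, 0, 3, 2]
After 6 (swap(1, 4)): [7, 1, 5, 4, 6, 0, 3, 2]
After 7 (rotate_left(3, 6, k=2)): [7, 1, 5, 0, 3, 4, 6, 2]
After 8 (swap(5, 4)): [7, 1, 5, 0, 4, 3, 6, 2]
After 9 (reverse(6, 7)): [7, 1, 5, 0, 4, 3, 2, 6]
After 10 (swap(1, 2)): [7, 5, 1, 0, 4, 3, 2, 6]
After 11 (rotate_left(1, 3, k=2)): [7, 0, 5, 1, 4, 3, 2, 6]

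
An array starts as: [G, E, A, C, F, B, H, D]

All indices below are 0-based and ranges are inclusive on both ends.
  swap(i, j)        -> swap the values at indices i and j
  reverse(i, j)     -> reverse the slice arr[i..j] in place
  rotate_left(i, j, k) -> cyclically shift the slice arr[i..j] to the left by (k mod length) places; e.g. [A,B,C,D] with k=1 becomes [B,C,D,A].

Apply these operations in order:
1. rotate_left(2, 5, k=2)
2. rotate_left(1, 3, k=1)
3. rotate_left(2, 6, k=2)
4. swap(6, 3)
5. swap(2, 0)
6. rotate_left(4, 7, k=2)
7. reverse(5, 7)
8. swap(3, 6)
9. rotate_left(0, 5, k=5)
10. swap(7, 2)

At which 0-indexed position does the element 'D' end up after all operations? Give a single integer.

Answer: 2

Derivation:
After 1 (rotate_left(2, 5, k=2)): [G, E, F, B, A, C, H, D]
After 2 (rotate_left(1, 3, k=1)): [G, F, B, E, A, C, H, D]
After 3 (rotate_left(2, 6, k=2)): [G, F, A, C, H, B, E, D]
After 4 (swap(6, 3)): [G, F, A, E, H, B, C, D]
After 5 (swap(2, 0)): [A, F, G, E, H, B, C, D]
After 6 (rotate_left(4, 7, k=2)): [A, F, G, E, C, D, H, B]
After 7 (reverse(5, 7)): [A, F, G, E, C, B, H, D]
After 8 (swap(3, 6)): [A, F, G, H, C, B, E, D]
After 9 (rotate_left(0, 5, k=5)): [B, A, F, G, H, C, E, D]
After 10 (swap(7, 2)): [B, A, D, G, H, C, E, F]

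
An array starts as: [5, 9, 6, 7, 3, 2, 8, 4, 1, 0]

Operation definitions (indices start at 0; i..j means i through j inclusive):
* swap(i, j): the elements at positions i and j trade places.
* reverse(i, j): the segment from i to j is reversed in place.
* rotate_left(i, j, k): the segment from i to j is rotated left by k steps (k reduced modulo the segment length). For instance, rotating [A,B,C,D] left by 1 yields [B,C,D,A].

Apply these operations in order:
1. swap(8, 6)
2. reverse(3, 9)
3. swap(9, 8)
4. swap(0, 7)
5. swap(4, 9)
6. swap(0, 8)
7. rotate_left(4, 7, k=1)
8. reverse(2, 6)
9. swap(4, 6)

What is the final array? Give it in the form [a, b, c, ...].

After 1 (swap(8, 6)): [5, 9, 6, 7, 3, 2, 1, 4, 8, 0]
After 2 (reverse(3, 9)): [5, 9, 6, 0, 8, 4, 1, 2, 3, 7]
After 3 (swap(9, 8)): [5, 9, 6, 0, 8, 4, 1, 2, 7, 3]
After 4 (swap(0, 7)): [2, 9, 6, 0, 8, 4, 1, 5, 7, 3]
After 5 (swap(4, 9)): [2, 9, 6, 0, 3, 4, 1, 5, 7, 8]
After 6 (swap(0, 8)): [7, 9, 6, 0, 3, 4, 1, 5, 2, 8]
After 7 (rotate_left(4, 7, k=1)): [7, 9, 6, 0, 4, 1, 5, 3, 2, 8]
After 8 (reverse(2, 6)): [7, 9, 5, 1, 4, 0, 6, 3, 2, 8]
After 9 (swap(4, 6)): [7, 9, 5, 1, 6, 0, 4, 3, 2, 8]

Answer: [7, 9, 5, 1, 6, 0, 4, 3, 2, 8]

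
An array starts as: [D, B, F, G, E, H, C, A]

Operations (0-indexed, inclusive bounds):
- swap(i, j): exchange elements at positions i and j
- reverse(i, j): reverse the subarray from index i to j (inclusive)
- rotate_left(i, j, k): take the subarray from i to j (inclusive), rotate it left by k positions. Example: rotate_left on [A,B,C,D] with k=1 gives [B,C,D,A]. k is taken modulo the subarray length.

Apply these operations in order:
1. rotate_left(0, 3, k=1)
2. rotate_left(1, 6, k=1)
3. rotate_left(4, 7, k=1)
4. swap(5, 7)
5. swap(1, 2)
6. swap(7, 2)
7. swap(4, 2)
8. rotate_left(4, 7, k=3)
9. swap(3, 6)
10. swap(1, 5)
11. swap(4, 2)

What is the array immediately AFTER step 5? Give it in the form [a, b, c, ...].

After 1 (rotate_left(0, 3, k=1)): [B, F, G, D, E, H, C, A]
After 2 (rotate_left(1, 6, k=1)): [B, G, D, E, H, C, F, A]
After 3 (rotate_left(4, 7, k=1)): [B, G, D, E, C, F, A, H]
After 4 (swap(5, 7)): [B, G, D, E, C, H, A, F]
After 5 (swap(1, 2)): [B, D, G, E, C, H, A, F]

Answer: [B, D, G, E, C, H, A, F]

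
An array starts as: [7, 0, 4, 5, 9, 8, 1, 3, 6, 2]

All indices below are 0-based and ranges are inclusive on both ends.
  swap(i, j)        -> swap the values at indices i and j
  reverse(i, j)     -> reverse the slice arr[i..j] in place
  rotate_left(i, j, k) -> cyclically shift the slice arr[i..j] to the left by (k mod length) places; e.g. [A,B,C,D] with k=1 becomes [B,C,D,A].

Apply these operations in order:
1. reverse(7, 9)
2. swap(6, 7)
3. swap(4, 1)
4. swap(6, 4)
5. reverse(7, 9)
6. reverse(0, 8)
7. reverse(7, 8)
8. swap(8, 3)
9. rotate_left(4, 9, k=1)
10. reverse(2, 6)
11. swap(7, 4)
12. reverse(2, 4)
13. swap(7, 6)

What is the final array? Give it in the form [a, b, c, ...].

After 1 (reverse(7, 9)): [7, 0, 4, 5, 9, 8, 1, 2, 6, 3]
After 2 (swap(6, 7)): [7, 0, 4, 5, 9, 8, 2, 1, 6, 3]
After 3 (swap(4, 1)): [7, 9, 4, 5, 0, 8, 2, 1, 6, 3]
After 4 (swap(6, 4)): [7, 9, 4, 5, 2, 8, 0, 1, 6, 3]
After 5 (reverse(7, 9)): [7, 9, 4, 5, 2, 8, 0, 3, 6, 1]
After 6 (reverse(0, 8)): [6, 3, 0, 8, 2, 5, 4, 9, 7, 1]
After 7 (reverse(7, 8)): [6, 3, 0, 8, 2, 5, 4, 7, 9, 1]
After 8 (swap(8, 3)): [6, 3, 0, 9, 2, 5, 4, 7, 8, 1]
After 9 (rotate_left(4, 9, k=1)): [6, 3, 0, 9, 5, 4, 7, 8, 1, 2]
After 10 (reverse(2, 6)): [6, 3, 7, 4, 5, 9, 0, 8, 1, 2]
After 11 (swap(7, 4)): [6, 3, 7, 4, 8, 9, 0, 5, 1, 2]
After 12 (reverse(2, 4)): [6, 3, 8, 4, 7, 9, 0, 5, 1, 2]
After 13 (swap(7, 6)): [6, 3, 8, 4, 7, 9, 5, 0, 1, 2]

Answer: [6, 3, 8, 4, 7, 9, 5, 0, 1, 2]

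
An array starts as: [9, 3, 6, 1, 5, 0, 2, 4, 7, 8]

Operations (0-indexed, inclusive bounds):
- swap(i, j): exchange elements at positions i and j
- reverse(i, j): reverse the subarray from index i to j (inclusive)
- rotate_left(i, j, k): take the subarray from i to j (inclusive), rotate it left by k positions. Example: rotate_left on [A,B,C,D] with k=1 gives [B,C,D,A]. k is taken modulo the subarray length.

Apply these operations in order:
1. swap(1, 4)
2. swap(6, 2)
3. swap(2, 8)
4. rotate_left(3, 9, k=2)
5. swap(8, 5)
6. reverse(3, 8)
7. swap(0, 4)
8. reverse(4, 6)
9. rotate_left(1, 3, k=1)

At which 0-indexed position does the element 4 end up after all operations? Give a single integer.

After 1 (swap(1, 4)): [9, 5, 6, 1, 3, 0, 2, 4, 7, 8]
After 2 (swap(6, 2)): [9, 5, 2, 1, 3, 0, 6, 4, 7, 8]
After 3 (swap(2, 8)): [9, 5, 7, 1, 3, 0, 6, 4, 2, 8]
After 4 (rotate_left(3, 9, k=2)): [9, 5, 7, 0, 6, 4, 2, 8, 1, 3]
After 5 (swap(8, 5)): [9, 5, 7, 0, 6, 1, 2, 8, 4, 3]
After 6 (reverse(3, 8)): [9, 5, 7, 4, 8, 2, 1, 6, 0, 3]
After 7 (swap(0, 4)): [8, 5, 7, 4, 9, 2, 1, 6, 0, 3]
After 8 (reverse(4, 6)): [8, 5, 7, 4, 1, 2, 9, 6, 0, 3]
After 9 (rotate_left(1, 3, k=1)): [8, 7, 4, 5, 1, 2, 9, 6, 0, 3]

Answer: 2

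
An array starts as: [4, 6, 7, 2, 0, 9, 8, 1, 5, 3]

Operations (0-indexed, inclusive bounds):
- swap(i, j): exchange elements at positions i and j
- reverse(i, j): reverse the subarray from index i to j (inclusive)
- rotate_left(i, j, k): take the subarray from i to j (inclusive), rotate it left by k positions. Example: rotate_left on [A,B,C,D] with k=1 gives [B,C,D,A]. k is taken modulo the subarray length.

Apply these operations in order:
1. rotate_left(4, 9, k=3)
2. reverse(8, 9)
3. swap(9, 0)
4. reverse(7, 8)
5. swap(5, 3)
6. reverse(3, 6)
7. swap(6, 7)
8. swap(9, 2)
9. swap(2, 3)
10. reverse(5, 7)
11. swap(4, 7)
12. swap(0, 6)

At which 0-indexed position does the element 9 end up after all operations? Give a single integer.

After 1 (rotate_left(4, 9, k=3)): [4, 6, 7, 2, 1, 5, 3, 0, 9, 8]
After 2 (reverse(8, 9)): [4, 6, 7, 2, 1, 5, 3, 0, 8, 9]
After 3 (swap(9, 0)): [9, 6, 7, 2, 1, 5, 3, 0, 8, 4]
After 4 (reverse(7, 8)): [9, 6, 7, 2, 1, 5, 3, 8, 0, 4]
After 5 (swap(5, 3)): [9, 6, 7, 5, 1, 2, 3, 8, 0, 4]
After 6 (reverse(3, 6)): [9, 6, 7, 3, 2, 1, 5, 8, 0, 4]
After 7 (swap(6, 7)): [9, 6, 7, 3, 2, 1, 8, 5, 0, 4]
After 8 (swap(9, 2)): [9, 6, 4, 3, 2, 1, 8, 5, 0, 7]
After 9 (swap(2, 3)): [9, 6, 3, 4, 2, 1, 8, 5, 0, 7]
After 10 (reverse(5, 7)): [9, 6, 3, 4, 2, 5, 8, 1, 0, 7]
After 11 (swap(4, 7)): [9, 6, 3, 4, 1, 5, 8, 2, 0, 7]
After 12 (swap(0, 6)): [8, 6, 3, 4, 1, 5, 9, 2, 0, 7]

Answer: 6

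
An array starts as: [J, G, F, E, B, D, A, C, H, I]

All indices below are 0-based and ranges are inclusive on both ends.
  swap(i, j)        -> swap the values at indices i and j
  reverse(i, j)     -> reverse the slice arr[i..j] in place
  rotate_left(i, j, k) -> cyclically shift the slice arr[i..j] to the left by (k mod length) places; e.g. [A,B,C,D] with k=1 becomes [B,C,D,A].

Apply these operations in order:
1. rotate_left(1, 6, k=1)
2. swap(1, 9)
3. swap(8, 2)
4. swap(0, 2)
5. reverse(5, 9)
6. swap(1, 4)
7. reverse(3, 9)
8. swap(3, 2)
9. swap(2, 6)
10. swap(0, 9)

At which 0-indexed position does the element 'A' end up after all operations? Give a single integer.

After 1 (rotate_left(1, 6, k=1)): [J, F, E, B, D, A, G, C, H, I]
After 2 (swap(1, 9)): [J, I, E, B, D, A, G, C, H, F]
After 3 (swap(8, 2)): [J, I, H, B, D, A, G, C, E, F]
After 4 (swap(0, 2)): [H, I, J, B, D, A, G, C, E, F]
After 5 (reverse(5, 9)): [H, I, J, B, D, F, E, C, G, A]
After 6 (swap(1, 4)): [H, D, J, B, I, F, E, C, G, A]
After 7 (reverse(3, 9)): [H, D, J, A, G, C, E, F, I, B]
After 8 (swap(3, 2)): [H, D, A, J, G, C, E, F, I, B]
After 9 (swap(2, 6)): [H, D, E, J, G, C, A, F, I, B]
After 10 (swap(0, 9)): [B, D, E, J, G, C, A, F, I, H]

Answer: 6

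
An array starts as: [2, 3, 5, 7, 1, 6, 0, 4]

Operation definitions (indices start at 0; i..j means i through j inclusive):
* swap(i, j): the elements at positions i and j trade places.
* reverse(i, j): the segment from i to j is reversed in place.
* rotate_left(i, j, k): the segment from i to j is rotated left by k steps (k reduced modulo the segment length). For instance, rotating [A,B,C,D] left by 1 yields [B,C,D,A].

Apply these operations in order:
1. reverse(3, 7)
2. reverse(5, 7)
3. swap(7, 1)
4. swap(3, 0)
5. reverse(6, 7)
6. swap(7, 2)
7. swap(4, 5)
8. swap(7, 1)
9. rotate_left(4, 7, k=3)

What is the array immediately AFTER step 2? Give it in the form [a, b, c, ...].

Answer: [2, 3, 5, 4, 0, 7, 1, 6]

Derivation:
After 1 (reverse(3, 7)): [2, 3, 5, 4, 0, 6, 1, 7]
After 2 (reverse(5, 7)): [2, 3, 5, 4, 0, 7, 1, 6]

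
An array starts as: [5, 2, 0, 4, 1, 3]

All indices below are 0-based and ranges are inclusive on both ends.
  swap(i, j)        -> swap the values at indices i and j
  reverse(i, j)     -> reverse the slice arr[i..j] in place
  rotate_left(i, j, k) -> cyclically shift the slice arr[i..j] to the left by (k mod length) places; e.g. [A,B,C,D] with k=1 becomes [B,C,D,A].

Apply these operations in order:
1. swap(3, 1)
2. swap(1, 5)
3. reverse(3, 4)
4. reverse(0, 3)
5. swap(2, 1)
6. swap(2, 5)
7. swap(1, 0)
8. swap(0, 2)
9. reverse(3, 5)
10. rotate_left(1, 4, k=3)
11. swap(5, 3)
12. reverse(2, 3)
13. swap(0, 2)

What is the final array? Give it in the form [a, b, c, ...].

Answer: [5, 2, 4, 1, 0, 3]

Derivation:
After 1 (swap(3, 1)): [5, 4, 0, 2, 1, 3]
After 2 (swap(1, 5)): [5, 3, 0, 2, 1, 4]
After 3 (reverse(3, 4)): [5, 3, 0, 1, 2, 4]
After 4 (reverse(0, 3)): [1, 0, 3, 5, 2, 4]
After 5 (swap(2, 1)): [1, 3, 0, 5, 2, 4]
After 6 (swap(2, 5)): [1, 3, 4, 5, 2, 0]
After 7 (swap(1, 0)): [3, 1, 4, 5, 2, 0]
After 8 (swap(0, 2)): [4, 1, 3, 5, 2, 0]
After 9 (reverse(3, 5)): [4, 1, 3, 0, 2, 5]
After 10 (rotate_left(1, 4, k=3)): [4, 2, 1, 3, 0, 5]
After 11 (swap(5, 3)): [4, 2, 1, 5, 0, 3]
After 12 (reverse(2, 3)): [4, 2, 5, 1, 0, 3]
After 13 (swap(0, 2)): [5, 2, 4, 1, 0, 3]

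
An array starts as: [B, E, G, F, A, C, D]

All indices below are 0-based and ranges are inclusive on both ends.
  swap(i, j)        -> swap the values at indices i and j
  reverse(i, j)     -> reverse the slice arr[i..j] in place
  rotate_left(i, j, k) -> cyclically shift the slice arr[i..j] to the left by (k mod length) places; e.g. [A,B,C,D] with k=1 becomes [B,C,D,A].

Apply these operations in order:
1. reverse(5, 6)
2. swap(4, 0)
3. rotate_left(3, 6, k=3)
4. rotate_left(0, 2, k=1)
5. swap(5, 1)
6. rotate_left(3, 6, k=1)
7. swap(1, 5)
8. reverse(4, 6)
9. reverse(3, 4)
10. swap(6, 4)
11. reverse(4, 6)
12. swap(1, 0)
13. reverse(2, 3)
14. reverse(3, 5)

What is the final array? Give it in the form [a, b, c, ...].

After 1 (reverse(5, 6)): [B, E, G, F, A, D, C]
After 2 (swap(4, 0)): [A, E, G, F, B, D, C]
After 3 (rotate_left(3, 6, k=3)): [A, E, G, C, F, B, D]
After 4 (rotate_left(0, 2, k=1)): [E, G, A, C, F, B, D]
After 5 (swap(5, 1)): [E, B, A, C, F, G, D]
After 6 (rotate_left(3, 6, k=1)): [E, B, A, F, G, D, C]
After 7 (swap(1, 5)): [E, D, A, F, G, B, C]
After 8 (reverse(4, 6)): [E, D, A, F, C, B, G]
After 9 (reverse(3, 4)): [E, D, A, C, F, B, G]
After 10 (swap(6, 4)): [E, D, A, C, G, B, F]
After 11 (reverse(4, 6)): [E, D, A, C, F, B, G]
After 12 (swap(1, 0)): [D, E, A, C, F, B, G]
After 13 (reverse(2, 3)): [D, E, C, A, F, B, G]
After 14 (reverse(3, 5)): [D, E, C, B, F, A, G]

Answer: [D, E, C, B, F, A, G]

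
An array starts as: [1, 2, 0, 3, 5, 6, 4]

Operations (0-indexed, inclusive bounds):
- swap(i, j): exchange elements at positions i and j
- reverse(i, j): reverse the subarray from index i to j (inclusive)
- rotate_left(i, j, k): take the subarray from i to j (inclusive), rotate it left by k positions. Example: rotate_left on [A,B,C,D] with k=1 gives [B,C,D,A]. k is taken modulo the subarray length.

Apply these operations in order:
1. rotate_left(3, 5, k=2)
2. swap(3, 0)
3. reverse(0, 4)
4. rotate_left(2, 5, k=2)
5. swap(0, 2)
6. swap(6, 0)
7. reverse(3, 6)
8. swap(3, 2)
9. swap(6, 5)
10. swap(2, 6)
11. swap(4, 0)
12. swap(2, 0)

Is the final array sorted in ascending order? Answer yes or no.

After 1 (rotate_left(3, 5, k=2)): [1, 2, 0, 6, 3, 5, 4]
After 2 (swap(3, 0)): [6, 2, 0, 1, 3, 5, 4]
After 3 (reverse(0, 4)): [3, 1, 0, 2, 6, 5, 4]
After 4 (rotate_left(2, 5, k=2)): [3, 1, 6, 5, 0, 2, 4]
After 5 (swap(0, 2)): [6, 1, 3, 5, 0, 2, 4]
After 6 (swap(6, 0)): [4, 1, 3, 5, 0, 2, 6]
After 7 (reverse(3, 6)): [4, 1, 3, 6, 2, 0, 5]
After 8 (swap(3, 2)): [4, 1, 6, 3, 2, 0, 5]
After 9 (swap(6, 5)): [4, 1, 6, 3, 2, 5, 0]
After 10 (swap(2, 6)): [4, 1, 0, 3, 2, 5, 6]
After 11 (swap(4, 0)): [2, 1, 0, 3, 4, 5, 6]
After 12 (swap(2, 0)): [0, 1, 2, 3, 4, 5, 6]

Answer: yes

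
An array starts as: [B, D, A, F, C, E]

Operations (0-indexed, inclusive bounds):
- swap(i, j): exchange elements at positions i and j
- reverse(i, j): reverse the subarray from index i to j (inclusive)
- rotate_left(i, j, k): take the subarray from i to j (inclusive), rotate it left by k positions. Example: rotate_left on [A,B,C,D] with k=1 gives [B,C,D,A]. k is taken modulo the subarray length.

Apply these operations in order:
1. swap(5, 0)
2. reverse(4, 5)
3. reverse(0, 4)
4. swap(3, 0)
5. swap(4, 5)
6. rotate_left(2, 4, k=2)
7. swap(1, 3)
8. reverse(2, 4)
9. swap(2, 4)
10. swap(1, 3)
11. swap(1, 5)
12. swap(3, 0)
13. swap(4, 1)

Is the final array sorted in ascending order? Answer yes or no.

Answer: yes

Derivation:
After 1 (swap(5, 0)): [E, D, A, F, C, B]
After 2 (reverse(4, 5)): [E, D, A, F, B, C]
After 3 (reverse(0, 4)): [B, F, A, D, E, C]
After 4 (swap(3, 0)): [D, F, A, B, E, C]
After 5 (swap(4, 5)): [D, F, A, B, C, E]
After 6 (rotate_left(2, 4, k=2)): [D, F, C, A, B, E]
After 7 (swap(1, 3)): [D, A, C, F, B, E]
After 8 (reverse(2, 4)): [D, A, B, F, C, E]
After 9 (swap(2, 4)): [D, A, C, F, B, E]
After 10 (swap(1, 3)): [D, F, C, A, B, E]
After 11 (swap(1, 5)): [D, E, C, A, B, F]
After 12 (swap(3, 0)): [A, E, C, D, B, F]
After 13 (swap(4, 1)): [A, B, C, D, E, F]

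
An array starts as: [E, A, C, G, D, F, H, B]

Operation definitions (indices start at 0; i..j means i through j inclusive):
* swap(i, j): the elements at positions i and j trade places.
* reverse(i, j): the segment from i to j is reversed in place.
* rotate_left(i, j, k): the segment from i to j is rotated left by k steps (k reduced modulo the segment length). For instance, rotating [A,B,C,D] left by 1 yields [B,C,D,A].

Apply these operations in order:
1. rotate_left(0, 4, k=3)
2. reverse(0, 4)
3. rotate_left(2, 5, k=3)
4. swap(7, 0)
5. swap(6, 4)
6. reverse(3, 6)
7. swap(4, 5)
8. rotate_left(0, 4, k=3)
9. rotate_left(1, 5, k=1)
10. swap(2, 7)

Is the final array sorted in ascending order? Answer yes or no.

Answer: no

Derivation:
After 1 (rotate_left(0, 4, k=3)): [G, D, E, A, C, F, H, B]
After 2 (reverse(0, 4)): [C, A, E, D, G, F, H, B]
After 3 (rotate_left(2, 5, k=3)): [C, A, F, E, D, G, H, B]
After 4 (swap(7, 0)): [B, A, F, E, D, G, H, C]
After 5 (swap(6, 4)): [B, A, F, E, H, G, D, C]
After 6 (reverse(3, 6)): [B, A, F, D, G, H, E, C]
After 7 (swap(4, 5)): [B, A, F, D, H, G, E, C]
After 8 (rotate_left(0, 4, k=3)): [D, H, B, A, F, G, E, C]
After 9 (rotate_left(1, 5, k=1)): [D, B, A, F, G, H, E, C]
After 10 (swap(2, 7)): [D, B, C, F, G, H, E, A]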